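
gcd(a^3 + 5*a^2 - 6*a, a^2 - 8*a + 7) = a - 1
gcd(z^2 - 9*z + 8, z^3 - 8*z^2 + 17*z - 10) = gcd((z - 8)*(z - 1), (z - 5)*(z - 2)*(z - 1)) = z - 1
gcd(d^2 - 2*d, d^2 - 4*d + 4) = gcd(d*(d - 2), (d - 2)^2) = d - 2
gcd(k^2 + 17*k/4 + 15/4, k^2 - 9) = k + 3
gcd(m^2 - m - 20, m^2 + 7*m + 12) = m + 4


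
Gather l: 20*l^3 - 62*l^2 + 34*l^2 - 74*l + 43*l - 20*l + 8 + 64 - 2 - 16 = 20*l^3 - 28*l^2 - 51*l + 54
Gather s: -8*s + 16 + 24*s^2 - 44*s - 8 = 24*s^2 - 52*s + 8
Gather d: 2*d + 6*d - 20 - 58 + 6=8*d - 72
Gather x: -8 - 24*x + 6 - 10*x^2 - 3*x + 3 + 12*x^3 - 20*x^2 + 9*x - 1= 12*x^3 - 30*x^2 - 18*x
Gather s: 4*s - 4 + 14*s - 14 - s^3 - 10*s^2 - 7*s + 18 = -s^3 - 10*s^2 + 11*s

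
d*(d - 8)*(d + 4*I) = d^3 - 8*d^2 + 4*I*d^2 - 32*I*d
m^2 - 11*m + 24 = (m - 8)*(m - 3)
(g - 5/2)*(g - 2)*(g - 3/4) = g^3 - 21*g^2/4 + 67*g/8 - 15/4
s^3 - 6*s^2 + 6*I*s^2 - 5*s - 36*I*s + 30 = (s - 6)*(s + I)*(s + 5*I)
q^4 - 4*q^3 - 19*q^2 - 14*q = q*(q - 7)*(q + 1)*(q + 2)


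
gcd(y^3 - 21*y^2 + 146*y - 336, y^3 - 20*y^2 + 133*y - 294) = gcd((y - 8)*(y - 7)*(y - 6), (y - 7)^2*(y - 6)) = y^2 - 13*y + 42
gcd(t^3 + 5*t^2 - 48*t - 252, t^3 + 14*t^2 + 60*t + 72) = t^2 + 12*t + 36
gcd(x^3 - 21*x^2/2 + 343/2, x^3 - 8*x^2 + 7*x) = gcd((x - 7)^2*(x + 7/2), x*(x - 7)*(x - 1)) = x - 7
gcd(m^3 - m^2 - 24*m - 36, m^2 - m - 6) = m + 2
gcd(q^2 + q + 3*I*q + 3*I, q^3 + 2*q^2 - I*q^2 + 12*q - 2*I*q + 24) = q + 3*I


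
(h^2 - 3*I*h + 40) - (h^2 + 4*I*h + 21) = -7*I*h + 19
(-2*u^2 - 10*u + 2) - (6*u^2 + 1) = -8*u^2 - 10*u + 1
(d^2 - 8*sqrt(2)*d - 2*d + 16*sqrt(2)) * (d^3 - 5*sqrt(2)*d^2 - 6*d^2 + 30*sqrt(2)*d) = d^5 - 13*sqrt(2)*d^4 - 8*d^4 + 92*d^3 + 104*sqrt(2)*d^3 - 640*d^2 - 156*sqrt(2)*d^2 + 960*d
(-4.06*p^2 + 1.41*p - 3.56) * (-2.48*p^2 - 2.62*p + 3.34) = 10.0688*p^4 + 7.1404*p^3 - 8.4258*p^2 + 14.0366*p - 11.8904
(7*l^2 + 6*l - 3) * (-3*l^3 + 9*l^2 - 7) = -21*l^5 + 45*l^4 + 63*l^3 - 76*l^2 - 42*l + 21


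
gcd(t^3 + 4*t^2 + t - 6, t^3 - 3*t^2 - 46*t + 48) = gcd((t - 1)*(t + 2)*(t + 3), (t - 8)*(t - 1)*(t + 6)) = t - 1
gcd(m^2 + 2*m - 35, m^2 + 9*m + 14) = m + 7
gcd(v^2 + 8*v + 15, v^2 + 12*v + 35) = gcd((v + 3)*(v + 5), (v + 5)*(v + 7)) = v + 5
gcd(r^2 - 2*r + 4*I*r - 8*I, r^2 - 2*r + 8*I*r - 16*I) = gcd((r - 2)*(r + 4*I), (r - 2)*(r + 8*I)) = r - 2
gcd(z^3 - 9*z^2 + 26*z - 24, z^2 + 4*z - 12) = z - 2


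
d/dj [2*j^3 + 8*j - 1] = 6*j^2 + 8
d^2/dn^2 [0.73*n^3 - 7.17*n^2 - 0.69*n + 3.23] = 4.38*n - 14.34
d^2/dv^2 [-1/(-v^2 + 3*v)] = 2*(-v*(v - 3) + (2*v - 3)^2)/(v^3*(v - 3)^3)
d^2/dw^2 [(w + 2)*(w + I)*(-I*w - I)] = -6*I*w + 2 - 6*I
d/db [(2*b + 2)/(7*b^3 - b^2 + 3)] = 2*(7*b^3 - b^2 - b*(b + 1)*(21*b - 2) + 3)/(7*b^3 - b^2 + 3)^2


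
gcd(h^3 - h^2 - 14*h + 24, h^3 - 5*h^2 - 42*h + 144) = h - 3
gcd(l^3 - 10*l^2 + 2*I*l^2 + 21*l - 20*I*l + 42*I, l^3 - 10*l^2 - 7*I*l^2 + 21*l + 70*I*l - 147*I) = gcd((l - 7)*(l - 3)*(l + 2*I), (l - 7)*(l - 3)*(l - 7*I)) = l^2 - 10*l + 21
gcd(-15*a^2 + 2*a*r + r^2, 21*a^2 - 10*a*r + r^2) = -3*a + r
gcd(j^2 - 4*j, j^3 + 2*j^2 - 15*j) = j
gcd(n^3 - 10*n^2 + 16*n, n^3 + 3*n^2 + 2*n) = n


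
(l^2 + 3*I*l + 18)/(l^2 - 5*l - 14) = (l^2 + 3*I*l + 18)/(l^2 - 5*l - 14)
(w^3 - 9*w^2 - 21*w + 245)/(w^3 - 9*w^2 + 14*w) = (w^2 - 2*w - 35)/(w*(w - 2))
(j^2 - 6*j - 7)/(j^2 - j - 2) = (j - 7)/(j - 2)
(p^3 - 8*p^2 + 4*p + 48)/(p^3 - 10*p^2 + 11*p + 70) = (p^2 - 10*p + 24)/(p^2 - 12*p + 35)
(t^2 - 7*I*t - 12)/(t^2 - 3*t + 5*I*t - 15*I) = (t^2 - 7*I*t - 12)/(t^2 + t*(-3 + 5*I) - 15*I)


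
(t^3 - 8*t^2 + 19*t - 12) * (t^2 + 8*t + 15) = t^5 - 30*t^3 + 20*t^2 + 189*t - 180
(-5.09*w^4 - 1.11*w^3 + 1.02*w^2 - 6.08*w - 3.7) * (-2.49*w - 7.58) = 12.6741*w^5 + 41.3461*w^4 + 5.874*w^3 + 7.4076*w^2 + 55.2994*w + 28.046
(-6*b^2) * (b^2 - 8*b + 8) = -6*b^4 + 48*b^3 - 48*b^2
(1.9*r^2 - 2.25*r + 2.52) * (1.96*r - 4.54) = 3.724*r^3 - 13.036*r^2 + 15.1542*r - 11.4408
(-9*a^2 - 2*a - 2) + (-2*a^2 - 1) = -11*a^2 - 2*a - 3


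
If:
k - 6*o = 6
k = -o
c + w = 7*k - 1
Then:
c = 5 - w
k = 6/7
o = -6/7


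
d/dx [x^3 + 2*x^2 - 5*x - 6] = 3*x^2 + 4*x - 5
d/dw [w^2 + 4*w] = 2*w + 4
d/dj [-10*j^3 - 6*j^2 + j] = -30*j^2 - 12*j + 1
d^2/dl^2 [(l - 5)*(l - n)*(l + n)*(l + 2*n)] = 12*l^2 + 12*l*n - 30*l - 2*n^2 - 20*n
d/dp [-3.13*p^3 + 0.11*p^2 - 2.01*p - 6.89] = -9.39*p^2 + 0.22*p - 2.01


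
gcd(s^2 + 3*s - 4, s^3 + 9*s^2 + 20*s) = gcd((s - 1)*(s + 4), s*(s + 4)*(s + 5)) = s + 4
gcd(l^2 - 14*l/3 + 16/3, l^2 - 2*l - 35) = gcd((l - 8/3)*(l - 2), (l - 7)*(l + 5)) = 1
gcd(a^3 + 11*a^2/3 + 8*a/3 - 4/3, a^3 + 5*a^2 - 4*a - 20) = a + 2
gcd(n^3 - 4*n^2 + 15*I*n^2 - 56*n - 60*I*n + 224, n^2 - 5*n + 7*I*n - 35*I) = n + 7*I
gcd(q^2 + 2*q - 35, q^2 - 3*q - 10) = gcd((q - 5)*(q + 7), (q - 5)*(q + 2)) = q - 5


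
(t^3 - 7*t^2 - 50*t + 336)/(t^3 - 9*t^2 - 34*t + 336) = (t^2 + t - 42)/(t^2 - t - 42)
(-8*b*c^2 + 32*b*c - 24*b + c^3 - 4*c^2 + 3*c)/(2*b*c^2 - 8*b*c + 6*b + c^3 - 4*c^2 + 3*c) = (-8*b + c)/(2*b + c)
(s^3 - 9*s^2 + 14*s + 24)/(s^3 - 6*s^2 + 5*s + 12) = (s - 6)/(s - 3)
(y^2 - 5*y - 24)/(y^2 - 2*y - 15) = (y - 8)/(y - 5)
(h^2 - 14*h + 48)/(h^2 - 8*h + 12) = (h - 8)/(h - 2)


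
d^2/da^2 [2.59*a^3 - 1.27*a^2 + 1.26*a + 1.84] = 15.54*a - 2.54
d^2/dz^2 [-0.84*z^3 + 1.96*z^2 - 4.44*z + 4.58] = 3.92 - 5.04*z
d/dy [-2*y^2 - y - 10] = -4*y - 1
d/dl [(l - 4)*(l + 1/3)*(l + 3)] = 3*l^2 - 4*l/3 - 37/3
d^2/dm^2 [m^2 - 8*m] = 2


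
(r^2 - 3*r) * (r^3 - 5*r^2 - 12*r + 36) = r^5 - 8*r^4 + 3*r^3 + 72*r^2 - 108*r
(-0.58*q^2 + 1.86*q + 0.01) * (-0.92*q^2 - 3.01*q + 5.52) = 0.5336*q^4 + 0.0345999999999997*q^3 - 8.8094*q^2 + 10.2371*q + 0.0552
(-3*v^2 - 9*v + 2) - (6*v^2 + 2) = -9*v^2 - 9*v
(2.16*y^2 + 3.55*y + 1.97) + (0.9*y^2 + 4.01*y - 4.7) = 3.06*y^2 + 7.56*y - 2.73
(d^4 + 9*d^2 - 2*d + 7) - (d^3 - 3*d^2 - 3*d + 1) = d^4 - d^3 + 12*d^2 + d + 6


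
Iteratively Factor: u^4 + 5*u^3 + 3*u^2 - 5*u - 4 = (u + 4)*(u^3 + u^2 - u - 1) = (u + 1)*(u + 4)*(u^2 - 1) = (u + 1)^2*(u + 4)*(u - 1)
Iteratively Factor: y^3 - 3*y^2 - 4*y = (y + 1)*(y^2 - 4*y) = y*(y + 1)*(y - 4)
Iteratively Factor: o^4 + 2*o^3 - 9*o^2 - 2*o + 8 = (o - 1)*(o^3 + 3*o^2 - 6*o - 8) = (o - 1)*(o + 4)*(o^2 - o - 2) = (o - 2)*(o - 1)*(o + 4)*(o + 1)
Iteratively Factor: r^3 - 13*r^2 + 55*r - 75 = (r - 5)*(r^2 - 8*r + 15) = (r - 5)^2*(r - 3)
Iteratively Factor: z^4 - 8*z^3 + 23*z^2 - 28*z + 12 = (z - 3)*(z^3 - 5*z^2 + 8*z - 4) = (z - 3)*(z - 1)*(z^2 - 4*z + 4) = (z - 3)*(z - 2)*(z - 1)*(z - 2)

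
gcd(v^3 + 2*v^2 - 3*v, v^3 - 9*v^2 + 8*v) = v^2 - v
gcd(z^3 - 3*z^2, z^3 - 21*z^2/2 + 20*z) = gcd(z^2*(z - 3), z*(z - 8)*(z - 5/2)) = z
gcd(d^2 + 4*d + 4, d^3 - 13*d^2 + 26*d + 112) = d + 2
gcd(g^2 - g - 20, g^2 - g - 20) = g^2 - g - 20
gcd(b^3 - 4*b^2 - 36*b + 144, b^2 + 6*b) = b + 6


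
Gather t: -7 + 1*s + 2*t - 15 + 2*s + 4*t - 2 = 3*s + 6*t - 24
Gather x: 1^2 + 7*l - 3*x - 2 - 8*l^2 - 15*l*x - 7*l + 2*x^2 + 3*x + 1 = -8*l^2 - 15*l*x + 2*x^2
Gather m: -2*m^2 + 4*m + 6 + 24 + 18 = -2*m^2 + 4*m + 48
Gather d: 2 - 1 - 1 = 0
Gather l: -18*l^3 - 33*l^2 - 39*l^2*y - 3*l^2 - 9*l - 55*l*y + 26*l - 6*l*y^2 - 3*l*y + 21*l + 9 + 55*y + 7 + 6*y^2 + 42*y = -18*l^3 + l^2*(-39*y - 36) + l*(-6*y^2 - 58*y + 38) + 6*y^2 + 97*y + 16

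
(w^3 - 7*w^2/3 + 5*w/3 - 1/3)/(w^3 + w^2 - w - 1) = (3*w^2 - 4*w + 1)/(3*(w^2 + 2*w + 1))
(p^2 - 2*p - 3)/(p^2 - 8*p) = (p^2 - 2*p - 3)/(p*(p - 8))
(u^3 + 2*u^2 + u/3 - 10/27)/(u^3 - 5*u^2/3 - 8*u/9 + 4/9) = (u + 5/3)/(u - 2)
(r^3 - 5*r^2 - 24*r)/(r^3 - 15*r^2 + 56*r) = (r + 3)/(r - 7)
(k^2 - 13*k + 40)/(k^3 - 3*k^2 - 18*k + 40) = (k - 8)/(k^2 + 2*k - 8)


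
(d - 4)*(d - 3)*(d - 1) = d^3 - 8*d^2 + 19*d - 12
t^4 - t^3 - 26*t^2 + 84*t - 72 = (t - 3)*(t - 2)^2*(t + 6)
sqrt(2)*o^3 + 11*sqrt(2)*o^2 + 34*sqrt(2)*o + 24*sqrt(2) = (o + 4)*(o + 6)*(sqrt(2)*o + sqrt(2))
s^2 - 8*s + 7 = (s - 7)*(s - 1)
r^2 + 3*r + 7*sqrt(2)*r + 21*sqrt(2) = (r + 3)*(r + 7*sqrt(2))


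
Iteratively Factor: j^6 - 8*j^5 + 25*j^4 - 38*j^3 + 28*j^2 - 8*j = (j - 2)*(j^5 - 6*j^4 + 13*j^3 - 12*j^2 + 4*j) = (j - 2)^2*(j^4 - 4*j^3 + 5*j^2 - 2*j) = (j - 2)^2*(j - 1)*(j^3 - 3*j^2 + 2*j) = (j - 2)^3*(j - 1)*(j^2 - j) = (j - 2)^3*(j - 1)^2*(j)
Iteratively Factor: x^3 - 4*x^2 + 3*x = (x - 3)*(x^2 - x) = x*(x - 3)*(x - 1)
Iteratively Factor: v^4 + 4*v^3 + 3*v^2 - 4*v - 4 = (v + 2)*(v^3 + 2*v^2 - v - 2) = (v + 2)^2*(v^2 - 1) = (v + 1)*(v + 2)^2*(v - 1)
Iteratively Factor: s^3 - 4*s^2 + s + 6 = (s - 3)*(s^2 - s - 2) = (s - 3)*(s - 2)*(s + 1)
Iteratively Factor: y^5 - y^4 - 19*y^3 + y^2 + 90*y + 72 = (y - 3)*(y^4 + 2*y^3 - 13*y^2 - 38*y - 24) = (y - 3)*(y + 3)*(y^3 - y^2 - 10*y - 8) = (y - 3)*(y + 1)*(y + 3)*(y^2 - 2*y - 8) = (y - 3)*(y + 1)*(y + 2)*(y + 3)*(y - 4)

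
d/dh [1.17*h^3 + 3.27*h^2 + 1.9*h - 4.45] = 3.51*h^2 + 6.54*h + 1.9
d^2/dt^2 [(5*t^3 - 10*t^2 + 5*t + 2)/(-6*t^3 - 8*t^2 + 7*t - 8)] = 6*(200*t^6 - 390*t^5 + 516*t^4 - 1341*t^3 + 76*t^2 + 208*t + 130)/(216*t^9 + 864*t^8 + 396*t^7 - 640*t^6 + 1842*t^5 + 696*t^4 - 1879*t^3 + 2712*t^2 - 1344*t + 512)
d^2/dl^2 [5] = 0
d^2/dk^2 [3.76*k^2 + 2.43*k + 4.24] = 7.52000000000000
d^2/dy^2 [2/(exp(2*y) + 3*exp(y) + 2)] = 2*(2*(2*exp(y) + 3)^2*exp(y) - (4*exp(y) + 3)*(exp(2*y) + 3*exp(y) + 2))*exp(y)/(exp(2*y) + 3*exp(y) + 2)^3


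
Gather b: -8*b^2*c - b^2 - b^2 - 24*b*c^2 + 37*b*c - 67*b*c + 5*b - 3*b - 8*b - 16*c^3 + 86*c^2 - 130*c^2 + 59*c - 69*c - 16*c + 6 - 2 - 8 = b^2*(-8*c - 2) + b*(-24*c^2 - 30*c - 6) - 16*c^3 - 44*c^2 - 26*c - 4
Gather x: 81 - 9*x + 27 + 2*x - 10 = 98 - 7*x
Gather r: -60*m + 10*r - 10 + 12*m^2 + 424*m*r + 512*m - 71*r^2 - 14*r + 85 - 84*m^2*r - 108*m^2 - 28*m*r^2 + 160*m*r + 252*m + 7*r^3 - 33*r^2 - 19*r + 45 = -96*m^2 + 704*m + 7*r^3 + r^2*(-28*m - 104) + r*(-84*m^2 + 584*m - 23) + 120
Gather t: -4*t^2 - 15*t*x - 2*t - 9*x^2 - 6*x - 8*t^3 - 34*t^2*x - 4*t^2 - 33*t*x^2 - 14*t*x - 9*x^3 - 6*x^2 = -8*t^3 + t^2*(-34*x - 8) + t*(-33*x^2 - 29*x - 2) - 9*x^3 - 15*x^2 - 6*x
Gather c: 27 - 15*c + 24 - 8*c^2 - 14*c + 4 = -8*c^2 - 29*c + 55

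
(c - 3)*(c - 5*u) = c^2 - 5*c*u - 3*c + 15*u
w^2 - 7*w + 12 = (w - 4)*(w - 3)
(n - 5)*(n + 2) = n^2 - 3*n - 10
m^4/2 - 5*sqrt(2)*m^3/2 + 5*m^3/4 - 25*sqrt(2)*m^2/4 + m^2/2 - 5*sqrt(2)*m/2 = m*(m/2 + 1)*(m + 1/2)*(m - 5*sqrt(2))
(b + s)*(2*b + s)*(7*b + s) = 14*b^3 + 23*b^2*s + 10*b*s^2 + s^3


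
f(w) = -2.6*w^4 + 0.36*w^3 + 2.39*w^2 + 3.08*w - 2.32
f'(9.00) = -7448.02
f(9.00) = -16577.17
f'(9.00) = -7448.02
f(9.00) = -16577.17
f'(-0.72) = 4.08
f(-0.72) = -4.13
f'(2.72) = -185.21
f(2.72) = -111.33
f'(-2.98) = 273.65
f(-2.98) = -204.84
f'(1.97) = -62.82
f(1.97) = -23.38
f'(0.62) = 3.98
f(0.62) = 0.21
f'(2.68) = -176.54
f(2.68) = -104.10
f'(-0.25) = 2.12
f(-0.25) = -2.96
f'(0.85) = 1.54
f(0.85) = 0.89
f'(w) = -10.4*w^3 + 1.08*w^2 + 4.78*w + 3.08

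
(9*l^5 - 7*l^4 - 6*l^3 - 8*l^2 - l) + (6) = 9*l^5 - 7*l^4 - 6*l^3 - 8*l^2 - l + 6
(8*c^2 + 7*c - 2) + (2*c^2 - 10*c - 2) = 10*c^2 - 3*c - 4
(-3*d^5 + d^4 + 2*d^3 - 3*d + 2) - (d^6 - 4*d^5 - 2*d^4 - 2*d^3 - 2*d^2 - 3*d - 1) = -d^6 + d^5 + 3*d^4 + 4*d^3 + 2*d^2 + 3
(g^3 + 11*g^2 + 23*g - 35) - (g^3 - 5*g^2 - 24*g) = 16*g^2 + 47*g - 35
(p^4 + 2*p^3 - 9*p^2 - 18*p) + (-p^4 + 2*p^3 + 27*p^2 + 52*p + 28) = 4*p^3 + 18*p^2 + 34*p + 28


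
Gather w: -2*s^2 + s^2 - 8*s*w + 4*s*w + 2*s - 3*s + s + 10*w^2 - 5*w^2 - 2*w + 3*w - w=-s^2 - 4*s*w + 5*w^2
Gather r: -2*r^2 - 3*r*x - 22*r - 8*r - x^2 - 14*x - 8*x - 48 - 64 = -2*r^2 + r*(-3*x - 30) - x^2 - 22*x - 112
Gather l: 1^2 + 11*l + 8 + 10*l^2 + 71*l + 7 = 10*l^2 + 82*l + 16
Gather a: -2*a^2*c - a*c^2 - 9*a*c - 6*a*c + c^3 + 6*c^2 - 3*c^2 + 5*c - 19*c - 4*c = -2*a^2*c + a*(-c^2 - 15*c) + c^3 + 3*c^2 - 18*c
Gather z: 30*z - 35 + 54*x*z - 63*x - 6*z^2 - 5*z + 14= -63*x - 6*z^2 + z*(54*x + 25) - 21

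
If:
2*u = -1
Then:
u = -1/2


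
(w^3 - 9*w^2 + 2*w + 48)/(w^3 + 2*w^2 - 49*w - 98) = (w^2 - 11*w + 24)/(w^2 - 49)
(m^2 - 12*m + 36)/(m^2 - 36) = (m - 6)/(m + 6)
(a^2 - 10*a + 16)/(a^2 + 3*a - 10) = (a - 8)/(a + 5)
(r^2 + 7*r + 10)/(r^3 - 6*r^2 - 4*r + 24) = (r + 5)/(r^2 - 8*r + 12)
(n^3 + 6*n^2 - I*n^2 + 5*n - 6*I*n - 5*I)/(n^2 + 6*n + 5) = n - I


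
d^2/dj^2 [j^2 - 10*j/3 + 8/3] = 2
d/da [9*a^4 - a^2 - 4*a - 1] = 36*a^3 - 2*a - 4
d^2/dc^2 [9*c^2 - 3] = 18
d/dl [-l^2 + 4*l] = 4 - 2*l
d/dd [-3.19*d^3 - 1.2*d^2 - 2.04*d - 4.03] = -9.57*d^2 - 2.4*d - 2.04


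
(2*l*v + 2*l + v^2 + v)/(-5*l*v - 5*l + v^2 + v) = (2*l + v)/(-5*l + v)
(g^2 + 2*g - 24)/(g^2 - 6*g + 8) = (g + 6)/(g - 2)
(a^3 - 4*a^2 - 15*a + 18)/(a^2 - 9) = (a^2 - 7*a + 6)/(a - 3)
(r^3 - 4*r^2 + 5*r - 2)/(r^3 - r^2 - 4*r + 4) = (r - 1)/(r + 2)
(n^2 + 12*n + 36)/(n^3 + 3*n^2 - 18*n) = (n + 6)/(n*(n - 3))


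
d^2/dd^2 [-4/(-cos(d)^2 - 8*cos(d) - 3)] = 8*(-2*sin(d)^4 + 27*sin(d)^2 + 27*cos(d) - 3*cos(3*d) + 36)/(-sin(d)^2 + 8*cos(d) + 4)^3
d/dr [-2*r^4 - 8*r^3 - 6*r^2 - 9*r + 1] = -8*r^3 - 24*r^2 - 12*r - 9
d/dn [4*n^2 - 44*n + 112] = 8*n - 44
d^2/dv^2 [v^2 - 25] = 2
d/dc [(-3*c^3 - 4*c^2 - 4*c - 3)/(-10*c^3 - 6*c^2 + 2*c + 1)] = (-22*c^4 - 92*c^3 - 131*c^2 - 44*c + 2)/(100*c^6 + 120*c^5 - 4*c^4 - 44*c^3 - 8*c^2 + 4*c + 1)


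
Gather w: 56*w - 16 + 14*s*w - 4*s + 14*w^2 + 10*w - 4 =-4*s + 14*w^2 + w*(14*s + 66) - 20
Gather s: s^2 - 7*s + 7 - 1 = s^2 - 7*s + 6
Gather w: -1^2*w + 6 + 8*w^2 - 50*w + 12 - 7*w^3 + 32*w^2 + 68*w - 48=-7*w^3 + 40*w^2 + 17*w - 30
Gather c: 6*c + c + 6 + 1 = 7*c + 7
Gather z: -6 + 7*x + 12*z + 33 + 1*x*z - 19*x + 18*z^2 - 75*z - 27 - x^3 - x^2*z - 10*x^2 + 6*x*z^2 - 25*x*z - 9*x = -x^3 - 10*x^2 - 21*x + z^2*(6*x + 18) + z*(-x^2 - 24*x - 63)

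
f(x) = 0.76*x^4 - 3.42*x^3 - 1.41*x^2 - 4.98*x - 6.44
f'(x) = 3.04*x^3 - 10.26*x^2 - 2.82*x - 4.98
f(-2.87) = 128.65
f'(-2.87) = -153.26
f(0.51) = -9.75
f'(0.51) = -8.68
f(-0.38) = -4.55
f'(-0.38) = -5.56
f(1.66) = -28.47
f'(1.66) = -24.03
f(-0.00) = -6.44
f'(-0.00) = -4.98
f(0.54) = -10.01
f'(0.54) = -9.02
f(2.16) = -41.70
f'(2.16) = -28.30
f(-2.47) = 77.08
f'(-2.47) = -106.42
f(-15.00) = 49768.51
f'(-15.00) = -12531.18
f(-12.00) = 21519.40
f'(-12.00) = -6701.70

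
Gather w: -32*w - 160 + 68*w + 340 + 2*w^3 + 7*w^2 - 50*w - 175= 2*w^3 + 7*w^2 - 14*w + 5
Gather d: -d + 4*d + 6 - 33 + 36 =3*d + 9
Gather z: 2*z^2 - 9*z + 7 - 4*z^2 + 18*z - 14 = -2*z^2 + 9*z - 7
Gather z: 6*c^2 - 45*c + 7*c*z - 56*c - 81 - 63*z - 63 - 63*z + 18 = 6*c^2 - 101*c + z*(7*c - 126) - 126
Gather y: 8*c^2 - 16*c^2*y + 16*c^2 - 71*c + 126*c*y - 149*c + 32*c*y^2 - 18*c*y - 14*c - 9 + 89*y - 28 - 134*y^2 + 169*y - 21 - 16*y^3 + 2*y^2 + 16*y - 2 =24*c^2 - 234*c - 16*y^3 + y^2*(32*c - 132) + y*(-16*c^2 + 108*c + 274) - 60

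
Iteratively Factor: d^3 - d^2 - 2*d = (d - 2)*(d^2 + d) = d*(d - 2)*(d + 1)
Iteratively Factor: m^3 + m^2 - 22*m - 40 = (m + 4)*(m^2 - 3*m - 10) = (m + 2)*(m + 4)*(m - 5)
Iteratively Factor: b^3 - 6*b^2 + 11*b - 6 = (b - 3)*(b^2 - 3*b + 2) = (b - 3)*(b - 1)*(b - 2)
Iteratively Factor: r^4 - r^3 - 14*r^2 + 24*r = (r + 4)*(r^3 - 5*r^2 + 6*r) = (r - 3)*(r + 4)*(r^2 - 2*r) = (r - 3)*(r - 2)*(r + 4)*(r)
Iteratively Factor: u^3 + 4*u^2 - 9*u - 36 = (u + 4)*(u^2 - 9) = (u + 3)*(u + 4)*(u - 3)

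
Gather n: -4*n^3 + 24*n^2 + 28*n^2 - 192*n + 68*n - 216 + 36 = -4*n^3 + 52*n^2 - 124*n - 180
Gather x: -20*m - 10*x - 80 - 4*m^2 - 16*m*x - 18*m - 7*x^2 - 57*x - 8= -4*m^2 - 38*m - 7*x^2 + x*(-16*m - 67) - 88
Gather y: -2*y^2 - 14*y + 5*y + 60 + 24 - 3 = -2*y^2 - 9*y + 81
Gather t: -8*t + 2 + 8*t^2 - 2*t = 8*t^2 - 10*t + 2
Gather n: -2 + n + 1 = n - 1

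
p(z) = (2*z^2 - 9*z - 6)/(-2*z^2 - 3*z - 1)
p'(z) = (4*z - 9)/(-2*z^2 - 3*z - 1) + (4*z + 3)*(2*z^2 - 9*z - 6)/(-2*z^2 - 3*z - 1)^2 = (-24*z^2 - 28*z - 9)/(4*z^4 + 12*z^3 + 13*z^2 + 6*z + 1)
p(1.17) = 1.90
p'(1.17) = -1.42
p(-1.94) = -7.01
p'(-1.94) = -6.14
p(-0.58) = -1.60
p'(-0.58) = -184.59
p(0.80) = 2.55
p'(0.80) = -2.13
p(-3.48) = -3.35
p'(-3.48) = -0.93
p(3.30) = 0.43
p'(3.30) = -0.34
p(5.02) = 0.01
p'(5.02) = -0.17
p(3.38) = 0.40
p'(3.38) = -0.33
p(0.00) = 6.00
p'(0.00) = -9.00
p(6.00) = -0.13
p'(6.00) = -0.13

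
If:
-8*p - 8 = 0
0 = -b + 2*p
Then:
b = -2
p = -1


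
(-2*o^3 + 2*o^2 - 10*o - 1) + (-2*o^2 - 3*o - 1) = -2*o^3 - 13*o - 2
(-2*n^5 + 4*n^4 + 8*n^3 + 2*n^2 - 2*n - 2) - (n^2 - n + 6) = -2*n^5 + 4*n^4 + 8*n^3 + n^2 - n - 8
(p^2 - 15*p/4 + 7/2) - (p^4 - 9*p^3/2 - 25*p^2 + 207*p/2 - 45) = -p^4 + 9*p^3/2 + 26*p^2 - 429*p/4 + 97/2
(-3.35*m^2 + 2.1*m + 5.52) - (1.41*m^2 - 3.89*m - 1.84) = -4.76*m^2 + 5.99*m + 7.36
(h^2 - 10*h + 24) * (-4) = -4*h^2 + 40*h - 96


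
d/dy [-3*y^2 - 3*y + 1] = -6*y - 3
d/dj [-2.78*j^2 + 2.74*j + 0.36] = 2.74 - 5.56*j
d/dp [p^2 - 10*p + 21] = 2*p - 10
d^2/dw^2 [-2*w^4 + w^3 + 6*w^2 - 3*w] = -24*w^2 + 6*w + 12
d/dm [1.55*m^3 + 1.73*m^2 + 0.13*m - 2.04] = 4.65*m^2 + 3.46*m + 0.13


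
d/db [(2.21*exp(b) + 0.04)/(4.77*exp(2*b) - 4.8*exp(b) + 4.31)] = (-10.5417*exp(2*b) - 0.381600000000001*exp(b) + 9.7171)*exp(b)/(22.7529*exp(4*b) - 45.792*exp(3*b) + 64.1574*exp(2*b) - 41.376*exp(b) + 18.5761)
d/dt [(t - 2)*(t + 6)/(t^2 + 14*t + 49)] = 2*(5*t + 26)/(t^3 + 21*t^2 + 147*t + 343)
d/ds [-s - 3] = -1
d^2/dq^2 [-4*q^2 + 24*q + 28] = -8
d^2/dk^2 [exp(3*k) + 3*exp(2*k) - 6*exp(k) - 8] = (9*exp(2*k) + 12*exp(k) - 6)*exp(k)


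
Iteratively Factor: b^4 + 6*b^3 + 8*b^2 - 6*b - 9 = (b + 3)*(b^3 + 3*b^2 - b - 3) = (b + 3)^2*(b^2 - 1) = (b - 1)*(b + 3)^2*(b + 1)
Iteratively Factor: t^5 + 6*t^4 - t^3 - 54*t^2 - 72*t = (t + 2)*(t^4 + 4*t^3 - 9*t^2 - 36*t) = (t - 3)*(t + 2)*(t^3 + 7*t^2 + 12*t) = (t - 3)*(t + 2)*(t + 4)*(t^2 + 3*t) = (t - 3)*(t + 2)*(t + 3)*(t + 4)*(t)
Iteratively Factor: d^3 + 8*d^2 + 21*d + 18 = (d + 3)*(d^2 + 5*d + 6) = (d + 2)*(d + 3)*(d + 3)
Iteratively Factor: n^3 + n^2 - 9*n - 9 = (n + 1)*(n^2 - 9) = (n + 1)*(n + 3)*(n - 3)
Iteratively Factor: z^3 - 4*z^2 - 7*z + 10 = (z - 5)*(z^2 + z - 2) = (z - 5)*(z - 1)*(z + 2)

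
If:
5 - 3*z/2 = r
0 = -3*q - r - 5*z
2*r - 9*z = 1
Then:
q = -61/24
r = 31/8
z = 3/4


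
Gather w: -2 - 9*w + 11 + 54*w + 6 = 45*w + 15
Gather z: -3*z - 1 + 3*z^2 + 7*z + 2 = 3*z^2 + 4*z + 1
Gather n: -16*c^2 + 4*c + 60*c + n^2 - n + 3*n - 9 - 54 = -16*c^2 + 64*c + n^2 + 2*n - 63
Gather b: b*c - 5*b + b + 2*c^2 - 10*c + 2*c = b*(c - 4) + 2*c^2 - 8*c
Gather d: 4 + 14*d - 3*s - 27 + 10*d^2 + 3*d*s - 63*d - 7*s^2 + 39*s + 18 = 10*d^2 + d*(3*s - 49) - 7*s^2 + 36*s - 5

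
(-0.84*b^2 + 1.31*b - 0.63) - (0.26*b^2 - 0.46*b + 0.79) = -1.1*b^2 + 1.77*b - 1.42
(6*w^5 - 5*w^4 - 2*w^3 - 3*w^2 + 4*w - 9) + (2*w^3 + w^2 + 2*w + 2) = 6*w^5 - 5*w^4 - 2*w^2 + 6*w - 7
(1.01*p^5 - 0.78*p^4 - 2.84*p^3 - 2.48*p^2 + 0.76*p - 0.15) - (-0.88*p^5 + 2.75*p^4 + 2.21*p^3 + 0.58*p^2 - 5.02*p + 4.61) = 1.89*p^5 - 3.53*p^4 - 5.05*p^3 - 3.06*p^2 + 5.78*p - 4.76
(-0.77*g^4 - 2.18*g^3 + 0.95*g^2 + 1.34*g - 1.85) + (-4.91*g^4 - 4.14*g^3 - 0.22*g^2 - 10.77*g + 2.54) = -5.68*g^4 - 6.32*g^3 + 0.73*g^2 - 9.43*g + 0.69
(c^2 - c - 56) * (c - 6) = c^3 - 7*c^2 - 50*c + 336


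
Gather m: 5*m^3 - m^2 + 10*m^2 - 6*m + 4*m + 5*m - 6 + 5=5*m^3 + 9*m^2 + 3*m - 1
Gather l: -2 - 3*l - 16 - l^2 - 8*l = -l^2 - 11*l - 18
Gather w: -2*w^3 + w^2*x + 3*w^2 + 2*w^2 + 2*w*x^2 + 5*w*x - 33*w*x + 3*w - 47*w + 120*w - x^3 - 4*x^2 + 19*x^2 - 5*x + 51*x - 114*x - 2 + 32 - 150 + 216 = -2*w^3 + w^2*(x + 5) + w*(2*x^2 - 28*x + 76) - x^3 + 15*x^2 - 68*x + 96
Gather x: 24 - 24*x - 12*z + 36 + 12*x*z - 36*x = x*(12*z - 60) - 12*z + 60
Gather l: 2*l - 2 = 2*l - 2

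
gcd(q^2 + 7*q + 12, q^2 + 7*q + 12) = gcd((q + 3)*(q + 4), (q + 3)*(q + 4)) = q^2 + 7*q + 12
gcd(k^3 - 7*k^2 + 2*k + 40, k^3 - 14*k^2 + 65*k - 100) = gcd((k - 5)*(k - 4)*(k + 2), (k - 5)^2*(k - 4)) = k^2 - 9*k + 20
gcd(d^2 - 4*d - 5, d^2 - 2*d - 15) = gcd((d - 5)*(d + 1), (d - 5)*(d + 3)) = d - 5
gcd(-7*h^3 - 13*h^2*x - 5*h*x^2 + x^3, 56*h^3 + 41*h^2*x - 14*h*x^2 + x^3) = -7*h^2 - 6*h*x + x^2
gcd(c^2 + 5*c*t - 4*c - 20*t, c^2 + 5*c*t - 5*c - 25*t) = c + 5*t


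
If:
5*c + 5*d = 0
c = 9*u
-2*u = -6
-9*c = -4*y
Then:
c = 27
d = -27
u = 3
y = 243/4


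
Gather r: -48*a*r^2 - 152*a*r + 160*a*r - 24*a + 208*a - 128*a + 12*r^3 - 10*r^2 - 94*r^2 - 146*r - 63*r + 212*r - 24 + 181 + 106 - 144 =56*a + 12*r^3 + r^2*(-48*a - 104) + r*(8*a + 3) + 119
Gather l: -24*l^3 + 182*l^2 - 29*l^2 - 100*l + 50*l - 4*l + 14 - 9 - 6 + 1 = -24*l^3 + 153*l^2 - 54*l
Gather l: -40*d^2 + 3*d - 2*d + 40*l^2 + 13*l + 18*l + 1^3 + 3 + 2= -40*d^2 + d + 40*l^2 + 31*l + 6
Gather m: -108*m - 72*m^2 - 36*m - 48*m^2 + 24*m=-120*m^2 - 120*m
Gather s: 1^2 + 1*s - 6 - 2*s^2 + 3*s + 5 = -2*s^2 + 4*s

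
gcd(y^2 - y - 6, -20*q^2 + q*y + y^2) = 1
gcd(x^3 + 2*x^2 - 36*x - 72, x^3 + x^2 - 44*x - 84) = x^2 + 8*x + 12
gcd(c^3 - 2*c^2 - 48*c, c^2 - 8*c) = c^2 - 8*c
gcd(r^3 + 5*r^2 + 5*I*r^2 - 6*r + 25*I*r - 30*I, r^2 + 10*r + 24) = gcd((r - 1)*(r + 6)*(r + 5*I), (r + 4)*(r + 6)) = r + 6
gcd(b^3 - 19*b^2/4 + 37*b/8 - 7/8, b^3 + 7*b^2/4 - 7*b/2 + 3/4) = b^2 - 5*b/4 + 1/4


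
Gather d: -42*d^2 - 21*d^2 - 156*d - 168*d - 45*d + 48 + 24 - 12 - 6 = -63*d^2 - 369*d + 54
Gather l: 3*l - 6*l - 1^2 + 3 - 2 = -3*l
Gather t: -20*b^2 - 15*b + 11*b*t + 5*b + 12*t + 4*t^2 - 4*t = -20*b^2 - 10*b + 4*t^2 + t*(11*b + 8)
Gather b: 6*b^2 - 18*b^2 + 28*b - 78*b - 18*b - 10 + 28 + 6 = -12*b^2 - 68*b + 24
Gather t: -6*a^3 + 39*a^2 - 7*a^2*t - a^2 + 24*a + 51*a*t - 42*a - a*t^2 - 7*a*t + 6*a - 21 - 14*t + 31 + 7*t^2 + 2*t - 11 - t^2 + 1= -6*a^3 + 38*a^2 - 12*a + t^2*(6 - a) + t*(-7*a^2 + 44*a - 12)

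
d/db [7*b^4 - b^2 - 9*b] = 28*b^3 - 2*b - 9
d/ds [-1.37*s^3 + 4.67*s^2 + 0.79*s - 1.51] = -4.11*s^2 + 9.34*s + 0.79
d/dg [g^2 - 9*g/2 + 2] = 2*g - 9/2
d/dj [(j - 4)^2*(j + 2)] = 3*j*(j - 4)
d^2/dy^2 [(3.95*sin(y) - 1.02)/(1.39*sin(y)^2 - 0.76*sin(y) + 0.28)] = (-7.631795*sin(y)^5 + 3.710188*sin(y)^4 + 21.255046*sin(y)^3 - 13.663796*sin(y)^2 - 2.851496*sin(y) + 1.296784)/(2.685619*sin(y)^6 - 4.405188*sin(y)^5 + 4.031556*sin(y)^4 - 2.213728*sin(y)^3 + 0.812112*sin(y)^2 - 0.178752*sin(y) + 0.021952)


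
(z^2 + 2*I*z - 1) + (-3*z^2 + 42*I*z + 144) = -2*z^2 + 44*I*z + 143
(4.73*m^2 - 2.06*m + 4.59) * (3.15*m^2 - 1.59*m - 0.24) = 14.8995*m^4 - 14.0097*m^3 + 16.5987*m^2 - 6.8037*m - 1.1016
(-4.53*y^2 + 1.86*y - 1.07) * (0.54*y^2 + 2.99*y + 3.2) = -2.4462*y^4 - 12.5403*y^3 - 9.5124*y^2 + 2.7527*y - 3.424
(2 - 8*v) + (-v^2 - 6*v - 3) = -v^2 - 14*v - 1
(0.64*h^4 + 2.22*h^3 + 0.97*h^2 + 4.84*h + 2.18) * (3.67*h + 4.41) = 2.3488*h^5 + 10.9698*h^4 + 13.3501*h^3 + 22.0405*h^2 + 29.345*h + 9.6138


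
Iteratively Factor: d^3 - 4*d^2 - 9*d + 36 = (d + 3)*(d^2 - 7*d + 12) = (d - 4)*(d + 3)*(d - 3)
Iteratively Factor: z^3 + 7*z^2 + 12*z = (z + 4)*(z^2 + 3*z) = z*(z + 4)*(z + 3)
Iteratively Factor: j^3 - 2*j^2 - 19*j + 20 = (j - 1)*(j^2 - j - 20) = (j - 1)*(j + 4)*(j - 5)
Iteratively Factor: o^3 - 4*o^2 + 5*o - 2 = (o - 2)*(o^2 - 2*o + 1) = (o - 2)*(o - 1)*(o - 1)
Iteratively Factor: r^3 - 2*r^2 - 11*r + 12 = (r - 4)*(r^2 + 2*r - 3) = (r - 4)*(r - 1)*(r + 3)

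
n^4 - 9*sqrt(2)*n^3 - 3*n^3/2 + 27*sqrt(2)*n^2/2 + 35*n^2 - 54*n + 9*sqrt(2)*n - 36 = (n - 2)*(n + 1/2)*(n - 6*sqrt(2))*(n - 3*sqrt(2))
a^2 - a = a*(a - 1)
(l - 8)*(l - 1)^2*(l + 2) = l^4 - 8*l^3 - 3*l^2 + 26*l - 16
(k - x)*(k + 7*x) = k^2 + 6*k*x - 7*x^2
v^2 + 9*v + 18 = (v + 3)*(v + 6)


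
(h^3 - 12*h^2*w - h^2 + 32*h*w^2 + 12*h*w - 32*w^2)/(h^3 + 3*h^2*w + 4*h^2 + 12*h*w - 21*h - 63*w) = (h^3 - 12*h^2*w - h^2 + 32*h*w^2 + 12*h*w - 32*w^2)/(h^3 + 3*h^2*w + 4*h^2 + 12*h*w - 21*h - 63*w)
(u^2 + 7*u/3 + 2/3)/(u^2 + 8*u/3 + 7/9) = 3*(u + 2)/(3*u + 7)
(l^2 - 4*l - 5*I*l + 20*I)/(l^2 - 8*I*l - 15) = (l - 4)/(l - 3*I)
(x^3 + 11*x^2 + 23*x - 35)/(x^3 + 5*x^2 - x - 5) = (x + 7)/(x + 1)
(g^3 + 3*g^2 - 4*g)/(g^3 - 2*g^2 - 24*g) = (g - 1)/(g - 6)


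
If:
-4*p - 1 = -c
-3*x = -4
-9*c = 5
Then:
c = -5/9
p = -7/18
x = 4/3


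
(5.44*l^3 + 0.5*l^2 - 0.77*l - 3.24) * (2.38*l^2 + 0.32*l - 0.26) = 12.9472*l^5 + 2.9308*l^4 - 3.087*l^3 - 8.0876*l^2 - 0.8366*l + 0.8424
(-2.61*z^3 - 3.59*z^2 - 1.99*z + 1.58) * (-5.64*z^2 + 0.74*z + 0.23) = 14.7204*z^5 + 18.3162*z^4 + 7.9667*z^3 - 11.2095*z^2 + 0.7115*z + 0.3634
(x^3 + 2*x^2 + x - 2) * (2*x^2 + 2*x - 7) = 2*x^5 + 6*x^4 - x^3 - 16*x^2 - 11*x + 14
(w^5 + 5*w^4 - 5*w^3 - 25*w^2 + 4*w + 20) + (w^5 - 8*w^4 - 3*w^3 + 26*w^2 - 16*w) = 2*w^5 - 3*w^4 - 8*w^3 + w^2 - 12*w + 20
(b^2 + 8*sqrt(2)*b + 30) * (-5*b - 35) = -5*b^3 - 40*sqrt(2)*b^2 - 35*b^2 - 280*sqrt(2)*b - 150*b - 1050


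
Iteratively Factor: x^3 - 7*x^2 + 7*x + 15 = (x + 1)*(x^2 - 8*x + 15) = (x - 3)*(x + 1)*(x - 5)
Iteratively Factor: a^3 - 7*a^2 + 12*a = (a)*(a^2 - 7*a + 12) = a*(a - 3)*(a - 4)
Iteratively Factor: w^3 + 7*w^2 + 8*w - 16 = (w - 1)*(w^2 + 8*w + 16) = (w - 1)*(w + 4)*(w + 4)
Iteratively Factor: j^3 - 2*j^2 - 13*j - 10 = (j - 5)*(j^2 + 3*j + 2) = (j - 5)*(j + 1)*(j + 2)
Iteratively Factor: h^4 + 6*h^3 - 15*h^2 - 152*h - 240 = (h + 4)*(h^3 + 2*h^2 - 23*h - 60) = (h - 5)*(h + 4)*(h^2 + 7*h + 12) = (h - 5)*(h + 4)^2*(h + 3)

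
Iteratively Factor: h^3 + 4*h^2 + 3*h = (h)*(h^2 + 4*h + 3) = h*(h + 1)*(h + 3)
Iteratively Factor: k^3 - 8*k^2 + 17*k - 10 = (k - 5)*(k^2 - 3*k + 2) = (k - 5)*(k - 2)*(k - 1)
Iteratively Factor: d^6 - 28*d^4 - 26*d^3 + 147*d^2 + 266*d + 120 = (d + 1)*(d^5 - d^4 - 27*d^3 + d^2 + 146*d + 120) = (d - 3)*(d + 1)*(d^4 + 2*d^3 - 21*d^2 - 62*d - 40) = (d - 5)*(d - 3)*(d + 1)*(d^3 + 7*d^2 + 14*d + 8) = (d - 5)*(d - 3)*(d + 1)*(d + 4)*(d^2 + 3*d + 2) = (d - 5)*(d - 3)*(d + 1)^2*(d + 4)*(d + 2)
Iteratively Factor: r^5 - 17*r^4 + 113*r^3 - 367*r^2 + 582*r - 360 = (r - 4)*(r^4 - 13*r^3 + 61*r^2 - 123*r + 90) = (r - 4)*(r - 3)*(r^3 - 10*r^2 + 31*r - 30) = (r - 5)*(r - 4)*(r - 3)*(r^2 - 5*r + 6) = (r - 5)*(r - 4)*(r - 3)^2*(r - 2)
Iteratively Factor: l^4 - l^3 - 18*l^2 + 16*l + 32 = (l - 4)*(l^3 + 3*l^2 - 6*l - 8) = (l - 4)*(l + 4)*(l^2 - l - 2) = (l - 4)*(l - 2)*(l + 4)*(l + 1)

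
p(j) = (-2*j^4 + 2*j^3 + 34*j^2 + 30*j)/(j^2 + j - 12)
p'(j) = (-2*j - 1)*(-2*j^4 + 2*j^3 + 34*j^2 + 30*j)/(j^2 + j - 12)^2 + (-8*j^3 + 6*j^2 + 68*j + 30)/(j^2 + j - 12)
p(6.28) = -32.21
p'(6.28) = -25.24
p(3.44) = 93.75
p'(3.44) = -222.83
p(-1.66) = -1.79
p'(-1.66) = 3.11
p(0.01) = -0.03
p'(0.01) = -2.56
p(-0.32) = 0.51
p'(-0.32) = -0.73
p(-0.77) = 0.37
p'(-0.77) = 1.23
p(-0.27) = 0.46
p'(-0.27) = -0.99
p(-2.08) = -3.00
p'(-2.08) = 2.36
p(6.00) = -25.20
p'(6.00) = -24.88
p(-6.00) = -110.00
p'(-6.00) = 19.78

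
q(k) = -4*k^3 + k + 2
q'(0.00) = 1.00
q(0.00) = 2.00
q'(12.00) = -1727.00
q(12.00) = -6898.00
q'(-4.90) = -287.12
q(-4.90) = 467.70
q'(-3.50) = -146.00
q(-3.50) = 170.00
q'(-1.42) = -23.20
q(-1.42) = 12.03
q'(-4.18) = -208.67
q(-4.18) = 289.96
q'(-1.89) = -41.87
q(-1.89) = 27.12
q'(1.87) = -40.96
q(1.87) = -22.29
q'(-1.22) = -16.86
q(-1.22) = 8.04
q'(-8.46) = -857.86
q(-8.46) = 2415.52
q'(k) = 1 - 12*k^2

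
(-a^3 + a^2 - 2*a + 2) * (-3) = 3*a^3 - 3*a^2 + 6*a - 6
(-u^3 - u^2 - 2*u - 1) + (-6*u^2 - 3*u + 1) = -u^3 - 7*u^2 - 5*u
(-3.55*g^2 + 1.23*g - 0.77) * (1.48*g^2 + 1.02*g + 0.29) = -5.254*g^4 - 1.8006*g^3 - 0.9145*g^2 - 0.4287*g - 0.2233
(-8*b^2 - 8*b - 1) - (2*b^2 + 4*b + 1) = -10*b^2 - 12*b - 2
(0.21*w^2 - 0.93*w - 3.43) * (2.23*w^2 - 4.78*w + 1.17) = 0.4683*w^4 - 3.0777*w^3 - 2.9578*w^2 + 15.3073*w - 4.0131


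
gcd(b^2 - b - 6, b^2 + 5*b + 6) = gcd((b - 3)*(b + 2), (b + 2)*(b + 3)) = b + 2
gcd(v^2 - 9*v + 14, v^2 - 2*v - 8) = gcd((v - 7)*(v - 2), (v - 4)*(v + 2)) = 1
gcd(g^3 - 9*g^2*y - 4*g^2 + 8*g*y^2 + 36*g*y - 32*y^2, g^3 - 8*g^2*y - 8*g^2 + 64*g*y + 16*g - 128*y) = -g^2 + 8*g*y + 4*g - 32*y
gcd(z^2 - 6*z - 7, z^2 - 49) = z - 7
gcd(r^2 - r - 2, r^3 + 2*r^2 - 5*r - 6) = r^2 - r - 2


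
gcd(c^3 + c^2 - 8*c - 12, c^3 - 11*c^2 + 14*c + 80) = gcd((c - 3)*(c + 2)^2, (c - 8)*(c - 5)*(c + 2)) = c + 2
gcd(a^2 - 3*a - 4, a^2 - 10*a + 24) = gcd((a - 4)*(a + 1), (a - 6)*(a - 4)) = a - 4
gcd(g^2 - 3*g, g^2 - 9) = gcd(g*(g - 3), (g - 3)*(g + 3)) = g - 3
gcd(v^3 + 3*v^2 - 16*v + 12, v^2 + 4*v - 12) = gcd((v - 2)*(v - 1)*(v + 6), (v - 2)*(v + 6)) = v^2 + 4*v - 12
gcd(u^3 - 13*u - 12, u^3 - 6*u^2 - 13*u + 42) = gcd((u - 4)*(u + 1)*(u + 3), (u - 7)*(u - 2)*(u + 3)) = u + 3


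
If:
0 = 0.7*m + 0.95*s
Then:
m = -1.35714285714286*s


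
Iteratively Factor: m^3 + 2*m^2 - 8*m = (m)*(m^2 + 2*m - 8) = m*(m - 2)*(m + 4)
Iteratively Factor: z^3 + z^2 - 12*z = (z + 4)*(z^2 - 3*z) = (z - 3)*(z + 4)*(z)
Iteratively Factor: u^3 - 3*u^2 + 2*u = (u - 1)*(u^2 - 2*u) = (u - 2)*(u - 1)*(u)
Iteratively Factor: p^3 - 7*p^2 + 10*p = (p)*(p^2 - 7*p + 10) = p*(p - 5)*(p - 2)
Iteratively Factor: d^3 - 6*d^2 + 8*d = (d)*(d^2 - 6*d + 8) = d*(d - 4)*(d - 2)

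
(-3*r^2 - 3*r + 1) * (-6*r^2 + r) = 18*r^4 + 15*r^3 - 9*r^2 + r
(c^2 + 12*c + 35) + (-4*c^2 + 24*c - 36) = -3*c^2 + 36*c - 1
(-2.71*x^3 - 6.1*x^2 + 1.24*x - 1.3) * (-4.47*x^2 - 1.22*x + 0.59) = 12.1137*x^5 + 30.5732*x^4 + 0.300299999999999*x^3 + 0.6992*x^2 + 2.3176*x - 0.767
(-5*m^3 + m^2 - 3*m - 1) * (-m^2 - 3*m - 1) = 5*m^5 + 14*m^4 + 5*m^3 + 9*m^2 + 6*m + 1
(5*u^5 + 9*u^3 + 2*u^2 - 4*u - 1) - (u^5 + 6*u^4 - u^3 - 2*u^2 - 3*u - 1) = 4*u^5 - 6*u^4 + 10*u^3 + 4*u^2 - u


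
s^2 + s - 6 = (s - 2)*(s + 3)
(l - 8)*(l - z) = l^2 - l*z - 8*l + 8*z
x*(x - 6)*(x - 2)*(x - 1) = x^4 - 9*x^3 + 20*x^2 - 12*x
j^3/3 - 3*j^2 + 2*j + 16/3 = (j/3 + 1/3)*(j - 8)*(j - 2)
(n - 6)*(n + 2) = n^2 - 4*n - 12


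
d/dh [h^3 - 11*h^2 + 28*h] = 3*h^2 - 22*h + 28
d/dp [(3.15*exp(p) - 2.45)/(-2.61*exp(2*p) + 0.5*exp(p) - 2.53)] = (8.2215*exp(2*p) - 12.789*exp(p) - 6.7445)*exp(p)/(6.8121*exp(4*p) - 2.61*exp(3*p) + 13.4566*exp(2*p) - 2.53*exp(p) + 6.4009)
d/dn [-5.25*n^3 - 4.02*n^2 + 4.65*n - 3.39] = -15.75*n^2 - 8.04*n + 4.65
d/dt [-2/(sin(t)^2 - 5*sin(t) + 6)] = 2*(2*sin(t) - 5)*cos(t)/(sin(t)^2 - 5*sin(t) + 6)^2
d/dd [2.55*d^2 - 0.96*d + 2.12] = 5.1*d - 0.96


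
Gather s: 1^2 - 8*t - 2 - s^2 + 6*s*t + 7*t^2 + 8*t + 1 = -s^2 + 6*s*t + 7*t^2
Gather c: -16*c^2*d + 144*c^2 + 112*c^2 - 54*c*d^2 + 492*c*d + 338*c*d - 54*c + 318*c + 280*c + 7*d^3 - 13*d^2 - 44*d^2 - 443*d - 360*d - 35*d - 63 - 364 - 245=c^2*(256 - 16*d) + c*(-54*d^2 + 830*d + 544) + 7*d^3 - 57*d^2 - 838*d - 672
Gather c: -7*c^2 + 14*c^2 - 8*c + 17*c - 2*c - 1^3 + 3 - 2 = 7*c^2 + 7*c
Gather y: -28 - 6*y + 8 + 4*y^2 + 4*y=4*y^2 - 2*y - 20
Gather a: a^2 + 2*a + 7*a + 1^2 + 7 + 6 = a^2 + 9*a + 14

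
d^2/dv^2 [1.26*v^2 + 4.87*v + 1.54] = 2.52000000000000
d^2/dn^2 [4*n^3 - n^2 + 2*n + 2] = 24*n - 2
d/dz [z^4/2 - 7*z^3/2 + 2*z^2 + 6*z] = 2*z^3 - 21*z^2/2 + 4*z + 6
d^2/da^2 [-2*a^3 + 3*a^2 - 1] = 6 - 12*a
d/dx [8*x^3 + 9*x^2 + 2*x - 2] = 24*x^2 + 18*x + 2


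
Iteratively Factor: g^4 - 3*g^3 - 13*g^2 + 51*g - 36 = (g - 3)*(g^3 - 13*g + 12) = (g - 3)*(g + 4)*(g^2 - 4*g + 3) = (g - 3)*(g - 1)*(g + 4)*(g - 3)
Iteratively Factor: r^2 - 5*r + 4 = (r - 4)*(r - 1)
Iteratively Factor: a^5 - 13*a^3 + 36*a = (a + 2)*(a^4 - 2*a^3 - 9*a^2 + 18*a) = a*(a + 2)*(a^3 - 2*a^2 - 9*a + 18) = a*(a + 2)*(a + 3)*(a^2 - 5*a + 6) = a*(a - 2)*(a + 2)*(a + 3)*(a - 3)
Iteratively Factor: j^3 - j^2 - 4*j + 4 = (j + 2)*(j^2 - 3*j + 2) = (j - 2)*(j + 2)*(j - 1)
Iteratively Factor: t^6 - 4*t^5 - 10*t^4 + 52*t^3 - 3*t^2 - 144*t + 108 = (t - 2)*(t^5 - 2*t^4 - 14*t^3 + 24*t^2 + 45*t - 54) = (t - 3)*(t - 2)*(t^4 + t^3 - 11*t^2 - 9*t + 18) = (t - 3)*(t - 2)*(t + 3)*(t^3 - 2*t^2 - 5*t + 6) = (t - 3)^2*(t - 2)*(t + 3)*(t^2 + t - 2) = (t - 3)^2*(t - 2)*(t + 2)*(t + 3)*(t - 1)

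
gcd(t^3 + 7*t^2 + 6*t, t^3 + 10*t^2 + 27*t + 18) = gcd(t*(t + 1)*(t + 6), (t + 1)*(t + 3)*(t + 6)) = t^2 + 7*t + 6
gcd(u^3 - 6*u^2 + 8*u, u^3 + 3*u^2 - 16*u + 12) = u - 2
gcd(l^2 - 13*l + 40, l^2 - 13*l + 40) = l^2 - 13*l + 40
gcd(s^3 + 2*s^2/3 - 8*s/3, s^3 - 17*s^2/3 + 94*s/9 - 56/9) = s - 4/3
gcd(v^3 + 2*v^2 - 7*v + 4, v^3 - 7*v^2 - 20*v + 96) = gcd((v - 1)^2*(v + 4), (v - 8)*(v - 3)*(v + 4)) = v + 4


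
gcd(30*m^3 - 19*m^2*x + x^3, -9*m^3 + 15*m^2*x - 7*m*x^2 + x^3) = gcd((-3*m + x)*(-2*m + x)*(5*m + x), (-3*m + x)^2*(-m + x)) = -3*m + x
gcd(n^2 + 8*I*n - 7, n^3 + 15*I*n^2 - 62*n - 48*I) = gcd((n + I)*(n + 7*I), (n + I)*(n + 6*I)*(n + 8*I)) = n + I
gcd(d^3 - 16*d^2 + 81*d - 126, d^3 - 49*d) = d - 7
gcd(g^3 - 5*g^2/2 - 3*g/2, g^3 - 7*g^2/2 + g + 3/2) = g^2 - 5*g/2 - 3/2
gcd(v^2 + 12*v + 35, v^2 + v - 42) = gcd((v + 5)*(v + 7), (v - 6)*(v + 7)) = v + 7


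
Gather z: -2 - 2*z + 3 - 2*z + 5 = 6 - 4*z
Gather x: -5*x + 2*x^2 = 2*x^2 - 5*x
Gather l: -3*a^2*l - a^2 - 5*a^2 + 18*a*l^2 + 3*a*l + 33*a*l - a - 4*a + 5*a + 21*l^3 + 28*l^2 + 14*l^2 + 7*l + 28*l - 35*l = -6*a^2 + 21*l^3 + l^2*(18*a + 42) + l*(-3*a^2 + 36*a)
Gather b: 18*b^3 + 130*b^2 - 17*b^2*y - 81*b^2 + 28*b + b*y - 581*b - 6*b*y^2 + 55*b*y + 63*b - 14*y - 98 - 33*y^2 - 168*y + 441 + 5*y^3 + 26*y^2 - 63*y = 18*b^3 + b^2*(49 - 17*y) + b*(-6*y^2 + 56*y - 490) + 5*y^3 - 7*y^2 - 245*y + 343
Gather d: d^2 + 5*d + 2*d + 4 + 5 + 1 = d^2 + 7*d + 10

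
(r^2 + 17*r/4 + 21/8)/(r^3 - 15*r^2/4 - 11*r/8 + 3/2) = (2*r + 7)/(2*r^2 - 9*r + 4)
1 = 1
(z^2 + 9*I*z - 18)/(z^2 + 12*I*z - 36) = (z + 3*I)/(z + 6*I)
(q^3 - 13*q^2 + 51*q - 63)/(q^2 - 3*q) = q - 10 + 21/q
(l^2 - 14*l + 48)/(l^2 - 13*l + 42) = (l - 8)/(l - 7)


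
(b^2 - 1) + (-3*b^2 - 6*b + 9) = -2*b^2 - 6*b + 8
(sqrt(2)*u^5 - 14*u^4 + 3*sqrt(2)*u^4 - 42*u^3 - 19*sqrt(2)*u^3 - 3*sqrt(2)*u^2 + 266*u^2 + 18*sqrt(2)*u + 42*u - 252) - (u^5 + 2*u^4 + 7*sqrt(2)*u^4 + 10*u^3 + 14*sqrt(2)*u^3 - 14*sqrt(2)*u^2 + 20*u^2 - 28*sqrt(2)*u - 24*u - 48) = -u^5 + sqrt(2)*u^5 - 16*u^4 - 4*sqrt(2)*u^4 - 52*u^3 - 33*sqrt(2)*u^3 + 11*sqrt(2)*u^2 + 246*u^2 + 46*sqrt(2)*u + 66*u - 204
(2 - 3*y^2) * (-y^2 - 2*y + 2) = 3*y^4 + 6*y^3 - 8*y^2 - 4*y + 4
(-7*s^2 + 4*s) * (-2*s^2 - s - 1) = 14*s^4 - s^3 + 3*s^2 - 4*s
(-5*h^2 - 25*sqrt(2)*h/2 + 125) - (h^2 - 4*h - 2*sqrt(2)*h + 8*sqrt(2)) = -6*h^2 - 21*sqrt(2)*h/2 + 4*h - 8*sqrt(2) + 125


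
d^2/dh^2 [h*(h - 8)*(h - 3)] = 6*h - 22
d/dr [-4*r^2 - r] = -8*r - 1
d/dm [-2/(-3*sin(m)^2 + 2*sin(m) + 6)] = 4*(1 - 3*sin(m))*cos(m)/(-3*sin(m)^2 + 2*sin(m) + 6)^2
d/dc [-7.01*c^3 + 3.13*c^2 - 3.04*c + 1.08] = -21.03*c^2 + 6.26*c - 3.04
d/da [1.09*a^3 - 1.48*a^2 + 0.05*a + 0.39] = 3.27*a^2 - 2.96*a + 0.05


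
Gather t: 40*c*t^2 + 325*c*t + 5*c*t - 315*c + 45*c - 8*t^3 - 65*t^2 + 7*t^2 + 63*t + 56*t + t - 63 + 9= -270*c - 8*t^3 + t^2*(40*c - 58) + t*(330*c + 120) - 54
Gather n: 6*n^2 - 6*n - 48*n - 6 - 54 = 6*n^2 - 54*n - 60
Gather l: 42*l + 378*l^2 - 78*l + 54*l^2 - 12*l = 432*l^2 - 48*l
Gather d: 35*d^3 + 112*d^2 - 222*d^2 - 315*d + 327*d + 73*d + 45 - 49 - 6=35*d^3 - 110*d^2 + 85*d - 10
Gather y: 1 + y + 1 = y + 2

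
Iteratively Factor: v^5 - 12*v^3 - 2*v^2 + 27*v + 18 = (v + 1)*(v^4 - v^3 - 11*v^2 + 9*v + 18) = (v - 3)*(v + 1)*(v^3 + 2*v^2 - 5*v - 6) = (v - 3)*(v + 1)^2*(v^2 + v - 6) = (v - 3)*(v - 2)*(v + 1)^2*(v + 3)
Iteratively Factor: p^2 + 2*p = (p)*(p + 2)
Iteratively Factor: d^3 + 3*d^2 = (d)*(d^2 + 3*d) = d*(d + 3)*(d)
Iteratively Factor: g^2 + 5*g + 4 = (g + 4)*(g + 1)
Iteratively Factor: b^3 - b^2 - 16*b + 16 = (b + 4)*(b^2 - 5*b + 4) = (b - 4)*(b + 4)*(b - 1)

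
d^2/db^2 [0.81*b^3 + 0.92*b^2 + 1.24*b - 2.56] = 4.86*b + 1.84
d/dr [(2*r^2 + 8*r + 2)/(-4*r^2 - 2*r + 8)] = (7*r^2 + 12*r + 17)/(4*r^4 + 4*r^3 - 15*r^2 - 8*r + 16)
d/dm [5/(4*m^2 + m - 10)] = 5*(-8*m - 1)/(4*m^2 + m - 10)^2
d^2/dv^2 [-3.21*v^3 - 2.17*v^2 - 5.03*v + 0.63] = -19.26*v - 4.34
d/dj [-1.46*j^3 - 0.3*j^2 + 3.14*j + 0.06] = -4.38*j^2 - 0.6*j + 3.14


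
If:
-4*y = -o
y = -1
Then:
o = -4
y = -1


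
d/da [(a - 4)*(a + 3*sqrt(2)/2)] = 2*a - 4 + 3*sqrt(2)/2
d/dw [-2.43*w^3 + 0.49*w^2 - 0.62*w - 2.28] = -7.29*w^2 + 0.98*w - 0.62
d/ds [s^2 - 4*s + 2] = 2*s - 4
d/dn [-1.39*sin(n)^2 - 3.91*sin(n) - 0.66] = -(2.78*sin(n) + 3.91)*cos(n)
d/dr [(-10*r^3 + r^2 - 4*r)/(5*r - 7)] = (-100*r^3 + 215*r^2 - 14*r + 28)/(25*r^2 - 70*r + 49)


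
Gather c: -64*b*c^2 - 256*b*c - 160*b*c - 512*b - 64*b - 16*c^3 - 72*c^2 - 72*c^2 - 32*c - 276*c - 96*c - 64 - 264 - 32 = -576*b - 16*c^3 + c^2*(-64*b - 144) + c*(-416*b - 404) - 360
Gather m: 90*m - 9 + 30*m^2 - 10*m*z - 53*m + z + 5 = 30*m^2 + m*(37 - 10*z) + z - 4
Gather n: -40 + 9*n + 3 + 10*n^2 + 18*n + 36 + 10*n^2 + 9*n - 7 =20*n^2 + 36*n - 8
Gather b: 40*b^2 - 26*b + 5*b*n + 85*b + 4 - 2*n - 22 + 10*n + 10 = 40*b^2 + b*(5*n + 59) + 8*n - 8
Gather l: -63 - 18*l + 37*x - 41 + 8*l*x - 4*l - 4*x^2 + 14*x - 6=l*(8*x - 22) - 4*x^2 + 51*x - 110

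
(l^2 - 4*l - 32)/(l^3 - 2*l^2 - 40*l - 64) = 1/(l + 2)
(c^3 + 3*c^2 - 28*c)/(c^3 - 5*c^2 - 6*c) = (-c^2 - 3*c + 28)/(-c^2 + 5*c + 6)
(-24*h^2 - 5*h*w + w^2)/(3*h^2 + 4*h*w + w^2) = (-8*h + w)/(h + w)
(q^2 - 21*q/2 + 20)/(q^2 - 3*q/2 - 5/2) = (q - 8)/(q + 1)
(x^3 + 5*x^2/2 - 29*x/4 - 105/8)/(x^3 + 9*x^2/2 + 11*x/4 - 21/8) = (2*x - 5)/(2*x - 1)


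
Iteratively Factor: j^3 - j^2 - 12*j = (j + 3)*(j^2 - 4*j) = j*(j + 3)*(j - 4)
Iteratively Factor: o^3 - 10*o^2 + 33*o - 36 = (o - 4)*(o^2 - 6*o + 9) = (o - 4)*(o - 3)*(o - 3)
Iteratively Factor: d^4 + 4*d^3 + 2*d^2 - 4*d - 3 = (d + 3)*(d^3 + d^2 - d - 1) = (d + 1)*(d + 3)*(d^2 - 1) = (d + 1)^2*(d + 3)*(d - 1)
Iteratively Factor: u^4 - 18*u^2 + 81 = (u - 3)*(u^3 + 3*u^2 - 9*u - 27) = (u - 3)^2*(u^2 + 6*u + 9) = (u - 3)^2*(u + 3)*(u + 3)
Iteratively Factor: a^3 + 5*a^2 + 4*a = (a)*(a^2 + 5*a + 4) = a*(a + 1)*(a + 4)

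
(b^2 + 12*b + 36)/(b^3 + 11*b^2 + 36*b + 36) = (b + 6)/(b^2 + 5*b + 6)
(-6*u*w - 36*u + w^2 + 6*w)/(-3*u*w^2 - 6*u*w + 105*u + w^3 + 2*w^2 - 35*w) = (6*u*w + 36*u - w^2 - 6*w)/(3*u*w^2 + 6*u*w - 105*u - w^3 - 2*w^2 + 35*w)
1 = 1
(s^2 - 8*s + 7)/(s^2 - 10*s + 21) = (s - 1)/(s - 3)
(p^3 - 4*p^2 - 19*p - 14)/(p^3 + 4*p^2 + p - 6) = (p^2 - 6*p - 7)/(p^2 + 2*p - 3)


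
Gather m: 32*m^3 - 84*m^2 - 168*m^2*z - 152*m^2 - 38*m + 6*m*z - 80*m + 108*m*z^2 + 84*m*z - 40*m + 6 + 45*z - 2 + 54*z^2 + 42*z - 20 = 32*m^3 + m^2*(-168*z - 236) + m*(108*z^2 + 90*z - 158) + 54*z^2 + 87*z - 16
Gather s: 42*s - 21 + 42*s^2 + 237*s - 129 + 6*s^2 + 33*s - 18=48*s^2 + 312*s - 168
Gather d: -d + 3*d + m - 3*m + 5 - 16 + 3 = 2*d - 2*m - 8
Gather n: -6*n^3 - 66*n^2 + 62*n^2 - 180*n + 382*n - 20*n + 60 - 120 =-6*n^3 - 4*n^2 + 182*n - 60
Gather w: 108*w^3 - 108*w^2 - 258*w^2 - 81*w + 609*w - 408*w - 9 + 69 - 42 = 108*w^3 - 366*w^2 + 120*w + 18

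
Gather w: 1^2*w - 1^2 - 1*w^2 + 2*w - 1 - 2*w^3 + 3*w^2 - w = -2*w^3 + 2*w^2 + 2*w - 2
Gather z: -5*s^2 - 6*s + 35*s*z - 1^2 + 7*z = -5*s^2 - 6*s + z*(35*s + 7) - 1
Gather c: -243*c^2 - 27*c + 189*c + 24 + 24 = -243*c^2 + 162*c + 48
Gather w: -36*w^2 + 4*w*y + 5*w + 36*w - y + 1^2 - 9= -36*w^2 + w*(4*y + 41) - y - 8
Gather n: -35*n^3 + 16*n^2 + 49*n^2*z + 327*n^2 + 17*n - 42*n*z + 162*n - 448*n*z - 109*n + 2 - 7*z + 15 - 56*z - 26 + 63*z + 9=-35*n^3 + n^2*(49*z + 343) + n*(70 - 490*z)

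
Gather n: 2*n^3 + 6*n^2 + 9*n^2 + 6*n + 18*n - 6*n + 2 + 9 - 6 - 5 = 2*n^3 + 15*n^2 + 18*n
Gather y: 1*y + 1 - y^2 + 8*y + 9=-y^2 + 9*y + 10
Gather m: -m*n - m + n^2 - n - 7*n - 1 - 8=m*(-n - 1) + n^2 - 8*n - 9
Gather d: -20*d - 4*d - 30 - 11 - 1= -24*d - 42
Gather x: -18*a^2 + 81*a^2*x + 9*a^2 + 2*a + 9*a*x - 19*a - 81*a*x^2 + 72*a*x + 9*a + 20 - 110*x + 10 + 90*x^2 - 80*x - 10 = -9*a^2 - 8*a + x^2*(90 - 81*a) + x*(81*a^2 + 81*a - 190) + 20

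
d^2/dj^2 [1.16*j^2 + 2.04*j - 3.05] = 2.32000000000000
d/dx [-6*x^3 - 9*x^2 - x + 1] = -18*x^2 - 18*x - 1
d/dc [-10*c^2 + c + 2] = 1 - 20*c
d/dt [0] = 0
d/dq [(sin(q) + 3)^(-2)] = -2*cos(q)/(sin(q) + 3)^3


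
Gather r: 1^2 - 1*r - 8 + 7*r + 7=6*r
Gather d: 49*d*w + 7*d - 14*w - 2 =d*(49*w + 7) - 14*w - 2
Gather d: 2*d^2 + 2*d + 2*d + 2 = 2*d^2 + 4*d + 2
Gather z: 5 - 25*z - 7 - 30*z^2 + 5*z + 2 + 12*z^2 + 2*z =-18*z^2 - 18*z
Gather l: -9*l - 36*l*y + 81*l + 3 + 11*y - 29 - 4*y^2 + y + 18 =l*(72 - 36*y) - 4*y^2 + 12*y - 8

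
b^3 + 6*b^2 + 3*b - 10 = (b - 1)*(b + 2)*(b + 5)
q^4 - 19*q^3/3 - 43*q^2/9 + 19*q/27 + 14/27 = (q - 7)*(q - 1/3)*(q + 1/3)*(q + 2/3)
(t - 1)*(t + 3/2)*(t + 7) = t^3 + 15*t^2/2 + 2*t - 21/2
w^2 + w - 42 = (w - 6)*(w + 7)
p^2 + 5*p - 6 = (p - 1)*(p + 6)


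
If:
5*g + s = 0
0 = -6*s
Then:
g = 0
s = 0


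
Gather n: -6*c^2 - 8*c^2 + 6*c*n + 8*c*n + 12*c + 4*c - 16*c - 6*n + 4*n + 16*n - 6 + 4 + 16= -14*c^2 + n*(14*c + 14) + 14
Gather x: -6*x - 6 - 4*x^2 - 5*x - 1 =-4*x^2 - 11*x - 7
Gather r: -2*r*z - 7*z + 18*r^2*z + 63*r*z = 18*r^2*z + 61*r*z - 7*z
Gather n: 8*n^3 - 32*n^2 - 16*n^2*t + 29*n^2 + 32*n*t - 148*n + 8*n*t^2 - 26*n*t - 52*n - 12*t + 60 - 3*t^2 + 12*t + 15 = 8*n^3 + n^2*(-16*t - 3) + n*(8*t^2 + 6*t - 200) - 3*t^2 + 75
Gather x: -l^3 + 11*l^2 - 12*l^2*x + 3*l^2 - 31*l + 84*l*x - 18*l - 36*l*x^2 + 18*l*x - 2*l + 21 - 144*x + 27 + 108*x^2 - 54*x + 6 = -l^3 + 14*l^2 - 51*l + x^2*(108 - 36*l) + x*(-12*l^2 + 102*l - 198) + 54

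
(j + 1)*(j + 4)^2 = j^3 + 9*j^2 + 24*j + 16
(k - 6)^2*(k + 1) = k^3 - 11*k^2 + 24*k + 36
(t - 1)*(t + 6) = t^2 + 5*t - 6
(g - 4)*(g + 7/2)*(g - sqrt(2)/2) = g^3 - sqrt(2)*g^2/2 - g^2/2 - 14*g + sqrt(2)*g/4 + 7*sqrt(2)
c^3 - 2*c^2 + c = c*(c - 1)^2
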